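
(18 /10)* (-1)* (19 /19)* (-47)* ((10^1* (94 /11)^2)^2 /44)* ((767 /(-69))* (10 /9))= -12663744.04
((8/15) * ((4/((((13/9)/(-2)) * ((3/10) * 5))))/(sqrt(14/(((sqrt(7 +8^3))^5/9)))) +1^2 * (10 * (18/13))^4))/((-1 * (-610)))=-5536 * sqrt(14) * 519^(1/4)/138775 +55987200/1742221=31.42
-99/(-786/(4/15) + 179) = 198/5537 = 0.04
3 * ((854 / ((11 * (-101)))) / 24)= -427 / 4444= -0.10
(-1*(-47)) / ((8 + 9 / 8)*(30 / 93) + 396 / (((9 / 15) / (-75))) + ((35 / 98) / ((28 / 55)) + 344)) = -571144 / 597299417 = -0.00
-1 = -1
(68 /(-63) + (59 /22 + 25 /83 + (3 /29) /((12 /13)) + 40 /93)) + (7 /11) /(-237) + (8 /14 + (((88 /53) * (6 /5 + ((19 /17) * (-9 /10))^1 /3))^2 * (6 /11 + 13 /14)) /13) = 14003870053151541677 /4311129258364628700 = 3.25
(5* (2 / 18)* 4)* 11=220 / 9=24.44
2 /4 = 1 /2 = 0.50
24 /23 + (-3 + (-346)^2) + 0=2753423 /23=119714.04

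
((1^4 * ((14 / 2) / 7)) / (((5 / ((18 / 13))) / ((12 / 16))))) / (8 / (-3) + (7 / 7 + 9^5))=81 / 23028460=0.00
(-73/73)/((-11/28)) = 2.55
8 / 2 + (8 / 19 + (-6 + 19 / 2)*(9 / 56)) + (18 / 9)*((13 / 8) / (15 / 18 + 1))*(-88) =-151.02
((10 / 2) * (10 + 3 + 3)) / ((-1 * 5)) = -16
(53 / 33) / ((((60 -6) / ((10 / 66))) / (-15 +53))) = 5035 / 29403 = 0.17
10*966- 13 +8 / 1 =9655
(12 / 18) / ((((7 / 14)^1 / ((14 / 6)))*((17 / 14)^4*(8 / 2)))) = 268912 / 751689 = 0.36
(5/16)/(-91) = -0.00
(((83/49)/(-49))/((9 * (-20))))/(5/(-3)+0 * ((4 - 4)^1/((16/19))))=-0.00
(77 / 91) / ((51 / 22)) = 242 / 663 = 0.37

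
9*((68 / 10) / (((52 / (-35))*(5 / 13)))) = -1071 / 10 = -107.10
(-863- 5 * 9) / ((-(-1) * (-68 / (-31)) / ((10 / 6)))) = -35185 / 51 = -689.90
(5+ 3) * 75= 600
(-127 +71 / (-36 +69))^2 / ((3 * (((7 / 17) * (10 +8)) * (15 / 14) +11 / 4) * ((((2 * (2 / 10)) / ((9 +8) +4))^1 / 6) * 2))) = 20199536000 / 263901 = 76542.10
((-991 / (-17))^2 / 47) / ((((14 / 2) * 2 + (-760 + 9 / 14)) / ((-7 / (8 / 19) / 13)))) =914317411 / 7370407460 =0.12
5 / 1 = 5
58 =58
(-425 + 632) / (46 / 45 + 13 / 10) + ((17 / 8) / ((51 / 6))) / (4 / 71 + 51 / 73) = 292680007 / 3271268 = 89.47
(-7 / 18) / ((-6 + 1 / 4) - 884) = 0.00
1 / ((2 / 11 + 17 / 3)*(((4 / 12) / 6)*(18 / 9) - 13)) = -297 / 22388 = -0.01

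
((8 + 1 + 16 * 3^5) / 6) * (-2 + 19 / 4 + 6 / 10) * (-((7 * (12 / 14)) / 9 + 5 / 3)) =-203077 / 40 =-5076.92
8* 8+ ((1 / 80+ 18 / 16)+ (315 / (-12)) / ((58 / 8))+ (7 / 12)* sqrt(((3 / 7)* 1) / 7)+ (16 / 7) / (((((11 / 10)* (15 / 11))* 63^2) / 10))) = sqrt(3) / 12+ 11896228331 / 193369680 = 61.66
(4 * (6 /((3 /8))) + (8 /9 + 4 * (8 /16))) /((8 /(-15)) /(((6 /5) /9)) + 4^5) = 301 /4590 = 0.07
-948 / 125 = -7.58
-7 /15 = -0.47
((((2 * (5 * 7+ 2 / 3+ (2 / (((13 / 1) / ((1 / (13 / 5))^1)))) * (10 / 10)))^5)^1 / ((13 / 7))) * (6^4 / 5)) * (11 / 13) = 76862166511329508770847232 / 349471276837215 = 219938437307.20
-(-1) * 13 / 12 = 13 / 12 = 1.08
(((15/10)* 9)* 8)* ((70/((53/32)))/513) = 8960/1007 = 8.90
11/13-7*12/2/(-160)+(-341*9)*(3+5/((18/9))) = -17553527/1040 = -16878.39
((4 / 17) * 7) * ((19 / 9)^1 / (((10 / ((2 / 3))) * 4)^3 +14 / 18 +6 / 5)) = 2660 / 165241513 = 0.00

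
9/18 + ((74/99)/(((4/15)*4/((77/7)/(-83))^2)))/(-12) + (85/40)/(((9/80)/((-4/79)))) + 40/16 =320150179/156738528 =2.04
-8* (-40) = 320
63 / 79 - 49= -3808 / 79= -48.20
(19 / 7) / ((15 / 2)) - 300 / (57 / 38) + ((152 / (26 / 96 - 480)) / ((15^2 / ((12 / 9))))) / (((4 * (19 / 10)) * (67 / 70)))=-97021212214 / 485984835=-199.64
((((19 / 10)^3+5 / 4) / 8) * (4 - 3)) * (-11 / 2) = -89199 / 16000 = -5.57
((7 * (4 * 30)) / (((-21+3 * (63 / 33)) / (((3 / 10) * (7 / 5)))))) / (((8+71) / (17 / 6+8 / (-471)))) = -204281 / 248060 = -0.82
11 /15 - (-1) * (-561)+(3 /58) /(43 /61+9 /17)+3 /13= -1621384207 /2895360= -559.99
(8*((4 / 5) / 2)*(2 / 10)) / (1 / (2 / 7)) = 32 / 175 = 0.18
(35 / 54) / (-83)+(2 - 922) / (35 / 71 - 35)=29267849 / 1098090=26.65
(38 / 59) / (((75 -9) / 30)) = 190 / 649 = 0.29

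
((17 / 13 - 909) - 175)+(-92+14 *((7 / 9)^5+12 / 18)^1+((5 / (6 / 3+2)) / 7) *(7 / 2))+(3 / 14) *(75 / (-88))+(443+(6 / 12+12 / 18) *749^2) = 618301623698749 / 945728784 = 653783.23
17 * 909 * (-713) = -11017989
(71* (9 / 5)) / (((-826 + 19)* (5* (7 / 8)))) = -1704 / 47075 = -0.04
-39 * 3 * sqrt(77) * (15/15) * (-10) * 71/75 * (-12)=-66456 * sqrt(77)/5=-116629.81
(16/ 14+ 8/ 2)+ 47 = 365/ 7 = 52.14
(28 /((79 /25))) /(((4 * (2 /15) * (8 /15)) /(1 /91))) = 5625 /16432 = 0.34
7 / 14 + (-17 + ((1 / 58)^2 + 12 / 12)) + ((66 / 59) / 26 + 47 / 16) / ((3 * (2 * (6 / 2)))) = -2848673327 / 185773536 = -15.33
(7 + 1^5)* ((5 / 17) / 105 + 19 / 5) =54304 / 1785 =30.42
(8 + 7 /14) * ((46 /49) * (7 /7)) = 391 /49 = 7.98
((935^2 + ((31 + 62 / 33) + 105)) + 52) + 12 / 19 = 548258525 / 627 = 874415.51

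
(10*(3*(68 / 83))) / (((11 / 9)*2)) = 9180 / 913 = 10.05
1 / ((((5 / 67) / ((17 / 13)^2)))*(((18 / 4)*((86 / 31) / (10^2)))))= 12005060 / 65403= 183.56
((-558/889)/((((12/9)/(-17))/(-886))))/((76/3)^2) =-56731023/5134864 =-11.05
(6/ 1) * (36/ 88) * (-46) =-1242/ 11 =-112.91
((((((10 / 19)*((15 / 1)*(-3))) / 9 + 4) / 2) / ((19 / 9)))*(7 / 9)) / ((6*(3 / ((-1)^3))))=-91 / 6498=-0.01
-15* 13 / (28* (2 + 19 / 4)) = -65 / 63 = -1.03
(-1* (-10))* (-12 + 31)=190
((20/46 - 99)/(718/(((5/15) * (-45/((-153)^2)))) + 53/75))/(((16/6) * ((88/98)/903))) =22569288525/680373728672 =0.03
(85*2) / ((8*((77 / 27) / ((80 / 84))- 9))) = -3825 / 1081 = -3.54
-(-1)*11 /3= 11 /3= 3.67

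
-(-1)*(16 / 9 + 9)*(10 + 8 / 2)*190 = 258020 / 9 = 28668.89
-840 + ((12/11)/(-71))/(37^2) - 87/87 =-899187961/1069189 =-841.00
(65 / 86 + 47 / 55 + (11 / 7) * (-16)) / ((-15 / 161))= 252.58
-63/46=-1.37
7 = 7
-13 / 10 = -1.30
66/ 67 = 0.99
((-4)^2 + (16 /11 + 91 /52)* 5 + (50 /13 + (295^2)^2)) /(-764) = -4331956578017 /437008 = -9912762.65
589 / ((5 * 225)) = 589 / 1125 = 0.52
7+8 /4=9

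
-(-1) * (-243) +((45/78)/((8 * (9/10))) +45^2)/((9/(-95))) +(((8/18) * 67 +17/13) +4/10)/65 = -19728916619/912600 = -21618.36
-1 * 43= -43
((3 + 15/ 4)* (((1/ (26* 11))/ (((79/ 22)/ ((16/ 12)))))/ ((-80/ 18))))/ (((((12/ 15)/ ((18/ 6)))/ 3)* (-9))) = 81/ 32864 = 0.00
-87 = -87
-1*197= -197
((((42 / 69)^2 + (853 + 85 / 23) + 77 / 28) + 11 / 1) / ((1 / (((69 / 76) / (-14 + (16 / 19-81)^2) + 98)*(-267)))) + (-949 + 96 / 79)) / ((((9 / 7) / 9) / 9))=-2221663599492595359003 / 1547587595600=-1435565654.45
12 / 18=2 / 3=0.67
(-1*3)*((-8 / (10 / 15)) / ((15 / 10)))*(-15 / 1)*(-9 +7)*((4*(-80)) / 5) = -46080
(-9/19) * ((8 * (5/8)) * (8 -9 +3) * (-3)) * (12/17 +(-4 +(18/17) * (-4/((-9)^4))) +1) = -32.61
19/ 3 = 6.33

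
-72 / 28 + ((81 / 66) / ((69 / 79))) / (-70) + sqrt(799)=-13113 / 5060 + sqrt(799)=25.68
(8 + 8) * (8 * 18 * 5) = 11520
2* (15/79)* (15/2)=225/79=2.85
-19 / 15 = -1.27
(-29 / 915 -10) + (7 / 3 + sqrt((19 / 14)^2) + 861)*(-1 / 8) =-4034911 / 34160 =-118.12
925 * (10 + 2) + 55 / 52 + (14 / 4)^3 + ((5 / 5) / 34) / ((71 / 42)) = 1398877767 / 125528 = 11143.95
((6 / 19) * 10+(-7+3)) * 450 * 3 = -21600 / 19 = -1136.84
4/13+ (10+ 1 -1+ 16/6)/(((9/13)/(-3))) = -6386/117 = -54.58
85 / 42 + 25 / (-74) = 1310 / 777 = 1.69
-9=-9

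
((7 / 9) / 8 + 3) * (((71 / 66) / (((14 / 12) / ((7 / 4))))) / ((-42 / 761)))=-90.56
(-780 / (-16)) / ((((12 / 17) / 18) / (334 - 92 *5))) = -626535 / 4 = -156633.75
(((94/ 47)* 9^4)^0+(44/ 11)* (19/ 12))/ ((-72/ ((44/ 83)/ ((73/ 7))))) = -847/ 163593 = -0.01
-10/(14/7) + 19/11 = -36/11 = -3.27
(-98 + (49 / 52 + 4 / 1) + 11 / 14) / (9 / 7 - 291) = 33587 / 105456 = 0.32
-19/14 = -1.36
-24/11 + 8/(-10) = -164/55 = -2.98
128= 128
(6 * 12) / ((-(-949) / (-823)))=-59256 / 949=-62.44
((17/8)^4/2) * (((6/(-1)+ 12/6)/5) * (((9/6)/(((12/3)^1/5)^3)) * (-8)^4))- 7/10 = -31320599/320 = -97876.87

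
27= 27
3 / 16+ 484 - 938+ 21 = -6925 / 16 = -432.81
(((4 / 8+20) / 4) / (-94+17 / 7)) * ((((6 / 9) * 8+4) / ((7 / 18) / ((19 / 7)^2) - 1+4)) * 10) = -21757470 / 12715517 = -1.71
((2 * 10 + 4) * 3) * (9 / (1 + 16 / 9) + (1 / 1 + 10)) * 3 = 76896 / 25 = 3075.84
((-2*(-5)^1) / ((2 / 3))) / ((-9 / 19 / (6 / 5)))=-38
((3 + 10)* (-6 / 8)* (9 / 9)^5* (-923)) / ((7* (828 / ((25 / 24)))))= 299975 / 185472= 1.62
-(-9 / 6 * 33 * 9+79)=733 / 2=366.50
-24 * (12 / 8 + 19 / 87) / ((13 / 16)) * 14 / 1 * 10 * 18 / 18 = -206080 / 29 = -7106.21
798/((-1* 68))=-399/34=-11.74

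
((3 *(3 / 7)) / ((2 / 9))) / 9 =9 / 14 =0.64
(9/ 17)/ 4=9/ 68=0.13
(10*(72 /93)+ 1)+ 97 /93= 910 /93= 9.78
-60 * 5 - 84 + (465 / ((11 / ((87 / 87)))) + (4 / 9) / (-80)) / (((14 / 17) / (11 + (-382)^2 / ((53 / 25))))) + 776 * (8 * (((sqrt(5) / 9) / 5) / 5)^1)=6208 * sqrt(5) / 225 + 5190464579539 / 1469160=3533008.81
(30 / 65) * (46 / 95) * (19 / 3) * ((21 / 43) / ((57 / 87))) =56028 / 53105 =1.06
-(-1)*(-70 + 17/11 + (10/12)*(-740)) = -22609/33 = -685.12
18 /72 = 1 /4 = 0.25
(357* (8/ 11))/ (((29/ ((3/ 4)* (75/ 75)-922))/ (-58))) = 478380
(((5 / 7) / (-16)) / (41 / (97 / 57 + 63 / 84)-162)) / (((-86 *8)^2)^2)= 13 / 9478570097246208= 0.00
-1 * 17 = -17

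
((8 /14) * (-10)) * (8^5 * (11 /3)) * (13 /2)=-4462689.52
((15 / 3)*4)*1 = 20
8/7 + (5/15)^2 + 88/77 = 151/63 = 2.40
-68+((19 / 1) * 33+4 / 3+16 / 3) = 1697 / 3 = 565.67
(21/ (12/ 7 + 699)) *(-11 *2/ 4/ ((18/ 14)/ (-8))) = 15092/ 14715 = 1.03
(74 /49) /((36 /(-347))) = -12839 /882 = -14.56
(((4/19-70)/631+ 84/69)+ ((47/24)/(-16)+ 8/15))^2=2.30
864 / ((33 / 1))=288 / 11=26.18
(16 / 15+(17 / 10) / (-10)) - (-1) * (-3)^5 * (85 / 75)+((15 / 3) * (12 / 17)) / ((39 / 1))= -18193571 / 66300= -274.41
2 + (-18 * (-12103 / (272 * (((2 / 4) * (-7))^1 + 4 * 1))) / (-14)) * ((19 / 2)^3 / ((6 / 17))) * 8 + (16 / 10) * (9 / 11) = -2223598.75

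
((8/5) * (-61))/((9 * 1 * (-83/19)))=9272/3735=2.48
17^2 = 289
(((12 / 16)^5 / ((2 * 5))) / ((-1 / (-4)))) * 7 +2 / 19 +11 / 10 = 90943 / 48640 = 1.87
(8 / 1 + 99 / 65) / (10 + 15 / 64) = 39616 / 42575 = 0.93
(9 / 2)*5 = 45 / 2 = 22.50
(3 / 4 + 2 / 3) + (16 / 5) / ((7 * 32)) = 601 / 420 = 1.43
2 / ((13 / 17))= 2.62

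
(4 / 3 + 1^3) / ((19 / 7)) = 49 / 57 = 0.86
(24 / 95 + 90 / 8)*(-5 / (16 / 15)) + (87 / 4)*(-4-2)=-224253 / 1216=-184.42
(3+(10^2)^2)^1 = 10003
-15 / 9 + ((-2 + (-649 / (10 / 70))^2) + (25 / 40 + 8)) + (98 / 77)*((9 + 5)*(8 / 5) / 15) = 136216448669 / 6600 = 20638855.86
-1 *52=-52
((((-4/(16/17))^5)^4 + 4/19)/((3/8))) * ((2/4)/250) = 77220396726308275972141523/3917010173952000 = 19714116966.00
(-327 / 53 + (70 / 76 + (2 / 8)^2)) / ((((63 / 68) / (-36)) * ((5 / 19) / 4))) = 5682148 / 1855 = 3063.15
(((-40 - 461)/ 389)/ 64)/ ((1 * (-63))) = 167/ 522816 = 0.00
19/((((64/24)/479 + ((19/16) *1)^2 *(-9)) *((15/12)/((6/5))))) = -1.44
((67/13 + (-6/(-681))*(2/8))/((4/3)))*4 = 91293/5902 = 15.47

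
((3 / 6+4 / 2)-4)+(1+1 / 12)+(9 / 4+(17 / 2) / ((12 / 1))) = 61 / 24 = 2.54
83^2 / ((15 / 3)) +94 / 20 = 2765 / 2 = 1382.50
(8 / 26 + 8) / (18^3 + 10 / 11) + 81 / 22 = 33794361 / 9175166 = 3.68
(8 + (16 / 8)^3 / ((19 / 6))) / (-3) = -200 / 57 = -3.51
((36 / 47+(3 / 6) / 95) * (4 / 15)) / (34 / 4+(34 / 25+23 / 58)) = 199723 / 9960522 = 0.02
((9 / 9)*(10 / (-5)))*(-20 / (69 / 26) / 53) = 0.28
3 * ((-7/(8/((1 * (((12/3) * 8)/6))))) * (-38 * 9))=4788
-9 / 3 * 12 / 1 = -36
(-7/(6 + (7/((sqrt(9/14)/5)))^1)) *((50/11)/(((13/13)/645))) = 6095250/92543 - 11851875 *sqrt(14)/92543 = -413.33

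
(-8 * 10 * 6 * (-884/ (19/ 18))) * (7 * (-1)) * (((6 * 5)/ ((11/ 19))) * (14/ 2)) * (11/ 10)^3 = -6792641856/ 5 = -1358528371.20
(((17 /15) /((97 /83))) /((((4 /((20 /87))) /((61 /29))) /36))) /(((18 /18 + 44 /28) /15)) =6024970 /244731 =24.62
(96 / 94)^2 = 2304 / 2209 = 1.04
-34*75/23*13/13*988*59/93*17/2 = -421159700/713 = -590686.82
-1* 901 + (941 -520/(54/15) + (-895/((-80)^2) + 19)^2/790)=-1211430749071/11649024000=-103.99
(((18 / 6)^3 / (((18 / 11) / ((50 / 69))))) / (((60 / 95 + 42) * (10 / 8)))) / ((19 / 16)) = 0.19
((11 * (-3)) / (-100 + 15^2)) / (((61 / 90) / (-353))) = 209682 / 1525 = 137.50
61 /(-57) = -61 /57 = -1.07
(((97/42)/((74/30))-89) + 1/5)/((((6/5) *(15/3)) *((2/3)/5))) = -227567/2072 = -109.83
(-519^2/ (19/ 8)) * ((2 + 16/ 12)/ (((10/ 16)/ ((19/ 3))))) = -3830912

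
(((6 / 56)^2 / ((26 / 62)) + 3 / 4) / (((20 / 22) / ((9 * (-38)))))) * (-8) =14903163 / 6370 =2339.59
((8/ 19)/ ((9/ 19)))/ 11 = 8/ 99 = 0.08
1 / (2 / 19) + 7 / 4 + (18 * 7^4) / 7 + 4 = 6189.25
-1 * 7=-7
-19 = -19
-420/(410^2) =-21/8405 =-0.00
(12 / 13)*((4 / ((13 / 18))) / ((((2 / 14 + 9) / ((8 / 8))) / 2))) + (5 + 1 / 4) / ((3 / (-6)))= -3171 / 338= -9.38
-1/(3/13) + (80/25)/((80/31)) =-232/75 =-3.09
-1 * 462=-462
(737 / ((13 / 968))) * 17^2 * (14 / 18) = 1443240568 / 117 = 12335389.47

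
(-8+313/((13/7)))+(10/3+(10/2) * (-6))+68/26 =5323/39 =136.49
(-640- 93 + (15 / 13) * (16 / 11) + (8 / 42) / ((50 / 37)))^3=-165409415497059938569457 / 423141891046875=-390907681.32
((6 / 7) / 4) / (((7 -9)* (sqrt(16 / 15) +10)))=-225 / 20776 +3* sqrt(15) / 10388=-0.01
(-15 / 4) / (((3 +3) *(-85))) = 1 / 136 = 0.01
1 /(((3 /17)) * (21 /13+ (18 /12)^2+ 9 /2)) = 884 /1305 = 0.68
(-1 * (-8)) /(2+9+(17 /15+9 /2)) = 240 /499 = 0.48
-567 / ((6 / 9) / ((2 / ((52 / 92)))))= -39123 / 13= -3009.46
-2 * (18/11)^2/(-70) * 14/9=72/605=0.12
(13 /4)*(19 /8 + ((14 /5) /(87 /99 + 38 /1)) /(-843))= 445229889 /57683680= 7.72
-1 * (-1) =1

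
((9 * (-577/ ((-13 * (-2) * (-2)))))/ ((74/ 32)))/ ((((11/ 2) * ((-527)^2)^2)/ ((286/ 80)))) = 5193/ 14269678526585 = 0.00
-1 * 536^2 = -287296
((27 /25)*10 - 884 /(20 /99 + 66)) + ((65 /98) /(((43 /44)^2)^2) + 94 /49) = 253762195222 /2744835664865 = 0.09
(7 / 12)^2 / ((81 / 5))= 245 / 11664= 0.02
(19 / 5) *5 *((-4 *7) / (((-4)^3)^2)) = -133 / 1024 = -0.13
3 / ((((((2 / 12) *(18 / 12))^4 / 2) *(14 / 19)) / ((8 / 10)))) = 58368 / 35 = 1667.66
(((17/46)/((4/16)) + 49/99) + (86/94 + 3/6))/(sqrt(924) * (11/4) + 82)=-118930012/112905045 + 725183 * sqrt(231)/10264095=0.02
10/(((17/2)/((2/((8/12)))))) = 60/17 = 3.53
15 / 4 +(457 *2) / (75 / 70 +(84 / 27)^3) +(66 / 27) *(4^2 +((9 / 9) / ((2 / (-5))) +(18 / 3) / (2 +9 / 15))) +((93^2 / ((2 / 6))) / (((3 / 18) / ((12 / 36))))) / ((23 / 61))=157247563567981 / 1141927644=137703.61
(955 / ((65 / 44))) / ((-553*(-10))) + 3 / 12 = 52753 / 143780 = 0.37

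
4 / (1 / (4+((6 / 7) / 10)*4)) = 608 / 35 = 17.37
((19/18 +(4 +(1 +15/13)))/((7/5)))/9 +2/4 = 1129/1053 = 1.07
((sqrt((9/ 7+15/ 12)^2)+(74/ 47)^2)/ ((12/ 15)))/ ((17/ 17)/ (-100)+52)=12923625/ 107189516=0.12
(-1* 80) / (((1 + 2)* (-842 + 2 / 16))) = 128 / 4041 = 0.03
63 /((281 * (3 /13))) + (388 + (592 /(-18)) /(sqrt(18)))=381.22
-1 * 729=-729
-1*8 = -8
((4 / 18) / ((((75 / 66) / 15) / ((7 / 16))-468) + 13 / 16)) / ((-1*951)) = 2464 / 4924520505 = 0.00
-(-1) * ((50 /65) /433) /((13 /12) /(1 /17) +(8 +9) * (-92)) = -120 /104401063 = -0.00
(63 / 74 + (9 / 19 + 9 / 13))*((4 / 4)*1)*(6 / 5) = 110619 / 45695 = 2.42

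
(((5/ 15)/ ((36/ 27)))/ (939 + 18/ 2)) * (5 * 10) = 25/ 1896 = 0.01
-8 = -8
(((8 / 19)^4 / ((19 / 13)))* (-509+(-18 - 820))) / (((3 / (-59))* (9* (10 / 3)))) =705296384 / 37141485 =18.99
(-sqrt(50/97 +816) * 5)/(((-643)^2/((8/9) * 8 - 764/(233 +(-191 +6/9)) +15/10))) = 2663615 * sqrt(194)/11550111264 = 0.00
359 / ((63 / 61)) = 21899 / 63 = 347.60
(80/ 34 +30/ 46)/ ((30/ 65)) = 15275/ 2346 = 6.51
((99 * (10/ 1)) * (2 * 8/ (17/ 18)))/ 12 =23760/ 17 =1397.65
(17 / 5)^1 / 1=17 / 5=3.40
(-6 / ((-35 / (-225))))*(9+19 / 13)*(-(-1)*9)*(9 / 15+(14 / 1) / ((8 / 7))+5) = -842724 / 13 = -64824.92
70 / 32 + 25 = 435 / 16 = 27.19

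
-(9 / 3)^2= -9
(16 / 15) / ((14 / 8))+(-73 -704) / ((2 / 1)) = -387.89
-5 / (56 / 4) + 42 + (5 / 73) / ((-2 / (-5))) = 21367 / 511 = 41.81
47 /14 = 3.36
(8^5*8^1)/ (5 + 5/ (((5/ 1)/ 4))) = 262144/ 9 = 29127.11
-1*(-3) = 3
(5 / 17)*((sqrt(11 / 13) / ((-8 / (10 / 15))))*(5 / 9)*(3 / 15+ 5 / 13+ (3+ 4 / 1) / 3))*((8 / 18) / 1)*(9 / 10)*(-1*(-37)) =-21053*sqrt(143) / 465426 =-0.54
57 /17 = 3.35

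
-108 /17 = -6.35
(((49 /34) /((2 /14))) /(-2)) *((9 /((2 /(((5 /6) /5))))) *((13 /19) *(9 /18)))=-13377 /10336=-1.29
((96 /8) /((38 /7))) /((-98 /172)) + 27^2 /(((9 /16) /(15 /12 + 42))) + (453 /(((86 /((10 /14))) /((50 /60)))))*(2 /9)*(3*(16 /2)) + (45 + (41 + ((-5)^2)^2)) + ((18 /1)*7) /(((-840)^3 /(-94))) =36366516754133 /640528000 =56775.84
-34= -34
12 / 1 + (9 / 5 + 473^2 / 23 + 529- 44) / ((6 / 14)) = 23845.01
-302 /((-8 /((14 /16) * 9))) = 9513 /32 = 297.28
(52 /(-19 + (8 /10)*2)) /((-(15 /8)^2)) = 3328 /3915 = 0.85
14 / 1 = 14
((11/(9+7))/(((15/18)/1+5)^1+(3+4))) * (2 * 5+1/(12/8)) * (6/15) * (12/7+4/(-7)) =64/245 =0.26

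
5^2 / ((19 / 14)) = 350 / 19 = 18.42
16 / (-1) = -16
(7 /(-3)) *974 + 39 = -6701 /3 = -2233.67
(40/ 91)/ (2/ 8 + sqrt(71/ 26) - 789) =-504800/ 905812299 - 320 * sqrt(1846)/ 11775559887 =-0.00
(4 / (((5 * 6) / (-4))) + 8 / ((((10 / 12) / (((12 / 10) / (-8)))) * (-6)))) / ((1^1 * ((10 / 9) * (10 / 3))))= -99 / 1250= -0.08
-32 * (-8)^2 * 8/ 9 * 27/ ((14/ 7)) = -24576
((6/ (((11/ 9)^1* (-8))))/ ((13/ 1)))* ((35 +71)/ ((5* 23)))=-1431/ 32890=-0.04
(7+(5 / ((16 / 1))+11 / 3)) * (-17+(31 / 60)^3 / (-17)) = -1936067521 / 10368000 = -186.73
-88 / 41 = -2.15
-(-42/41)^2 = -1764/1681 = -1.05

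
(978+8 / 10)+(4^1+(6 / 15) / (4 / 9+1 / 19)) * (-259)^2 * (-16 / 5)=-2189590482 / 2125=-1030395.52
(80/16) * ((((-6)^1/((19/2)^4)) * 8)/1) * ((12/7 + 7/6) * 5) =-387200/912247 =-0.42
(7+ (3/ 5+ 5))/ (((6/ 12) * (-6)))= -21/ 5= -4.20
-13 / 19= -0.68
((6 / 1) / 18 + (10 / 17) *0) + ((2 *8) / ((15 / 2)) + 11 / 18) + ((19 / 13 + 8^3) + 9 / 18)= 302468 / 585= 517.04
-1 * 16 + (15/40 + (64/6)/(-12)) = -1189/72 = -16.51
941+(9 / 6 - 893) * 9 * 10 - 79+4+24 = -79345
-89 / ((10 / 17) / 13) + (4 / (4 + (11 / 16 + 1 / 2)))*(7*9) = -1592207 / 830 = -1918.32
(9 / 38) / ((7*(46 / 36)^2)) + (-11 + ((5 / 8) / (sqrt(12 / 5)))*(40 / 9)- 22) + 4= -2038895 / 70357 + 25*sqrt(15) / 54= -27.19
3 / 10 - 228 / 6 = -377 / 10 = -37.70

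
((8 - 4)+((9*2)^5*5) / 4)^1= 2361964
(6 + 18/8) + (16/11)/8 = 371/44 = 8.43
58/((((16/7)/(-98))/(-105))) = 1044435/4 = 261108.75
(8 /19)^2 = 64 /361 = 0.18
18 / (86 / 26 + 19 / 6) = 1404 / 505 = 2.78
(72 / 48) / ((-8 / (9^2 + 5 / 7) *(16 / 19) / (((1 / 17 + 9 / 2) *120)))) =-18951075 / 1904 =-9953.30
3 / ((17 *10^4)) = 3 / 170000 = 0.00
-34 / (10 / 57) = -969 / 5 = -193.80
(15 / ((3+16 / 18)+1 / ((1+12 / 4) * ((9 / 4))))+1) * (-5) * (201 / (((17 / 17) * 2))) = -19095 / 8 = -2386.88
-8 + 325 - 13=304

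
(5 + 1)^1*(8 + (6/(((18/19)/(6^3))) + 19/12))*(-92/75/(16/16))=-760426/75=-10139.01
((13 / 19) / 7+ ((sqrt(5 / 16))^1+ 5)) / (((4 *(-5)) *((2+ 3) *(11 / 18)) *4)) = -3051 / 146300 - 9 *sqrt(5) / 8800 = -0.02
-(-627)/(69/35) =318.04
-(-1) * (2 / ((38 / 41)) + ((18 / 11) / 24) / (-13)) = 23395 / 10868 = 2.15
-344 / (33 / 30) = -3440 / 11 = -312.73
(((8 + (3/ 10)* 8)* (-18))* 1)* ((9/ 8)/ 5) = -1053/ 25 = -42.12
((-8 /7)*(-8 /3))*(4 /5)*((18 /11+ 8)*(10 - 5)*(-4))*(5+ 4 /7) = -1411072 /539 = -2617.94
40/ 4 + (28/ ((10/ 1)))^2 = 446/ 25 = 17.84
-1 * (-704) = 704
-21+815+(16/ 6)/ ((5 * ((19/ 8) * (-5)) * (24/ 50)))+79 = 149267/ 171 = 872.91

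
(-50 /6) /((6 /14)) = -175 /9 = -19.44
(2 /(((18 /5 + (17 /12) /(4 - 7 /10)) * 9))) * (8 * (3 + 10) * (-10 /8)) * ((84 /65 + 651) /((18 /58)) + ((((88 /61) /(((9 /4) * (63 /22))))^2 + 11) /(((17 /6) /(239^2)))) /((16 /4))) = -11205035868619941260 /27040672655199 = -414377.11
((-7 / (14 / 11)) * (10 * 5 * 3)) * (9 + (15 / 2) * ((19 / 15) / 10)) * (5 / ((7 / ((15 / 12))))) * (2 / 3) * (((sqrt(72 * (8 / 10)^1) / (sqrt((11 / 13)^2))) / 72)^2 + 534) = -28931759275 / 11088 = -2609285.65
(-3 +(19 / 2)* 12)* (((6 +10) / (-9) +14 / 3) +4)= 2294 / 3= 764.67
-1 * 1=-1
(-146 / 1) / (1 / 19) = -2774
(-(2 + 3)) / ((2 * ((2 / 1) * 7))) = -0.18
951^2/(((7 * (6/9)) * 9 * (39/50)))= 2512225/91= 27606.87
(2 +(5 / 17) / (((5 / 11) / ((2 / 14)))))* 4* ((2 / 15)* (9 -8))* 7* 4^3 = 42496 / 85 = 499.95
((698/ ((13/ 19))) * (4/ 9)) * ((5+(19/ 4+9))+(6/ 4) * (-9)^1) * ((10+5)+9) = 742672/ 13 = 57128.62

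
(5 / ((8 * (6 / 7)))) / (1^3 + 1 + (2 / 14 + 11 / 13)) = 3185 / 13056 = 0.24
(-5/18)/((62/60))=-25/93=-0.27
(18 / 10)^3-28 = -22.17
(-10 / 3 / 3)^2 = 100 / 81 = 1.23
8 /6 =4 /3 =1.33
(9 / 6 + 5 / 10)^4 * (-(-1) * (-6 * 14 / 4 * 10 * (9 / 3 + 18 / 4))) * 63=-1587600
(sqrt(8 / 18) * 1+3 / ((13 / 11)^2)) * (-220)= -313940 / 507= -619.21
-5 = -5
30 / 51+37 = 639 / 17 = 37.59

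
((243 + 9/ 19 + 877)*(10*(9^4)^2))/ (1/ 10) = 91642164336900/ 19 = 4823271807205.26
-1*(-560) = 560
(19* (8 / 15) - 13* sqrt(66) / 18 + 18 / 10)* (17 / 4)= 3043 / 60 - 221* sqrt(66) / 72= 25.78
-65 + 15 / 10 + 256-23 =339 / 2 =169.50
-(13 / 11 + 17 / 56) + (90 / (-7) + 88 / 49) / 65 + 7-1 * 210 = -57360861 / 280280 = -204.66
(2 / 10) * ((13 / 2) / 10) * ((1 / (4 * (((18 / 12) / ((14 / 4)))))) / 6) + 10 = 72091 / 7200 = 10.01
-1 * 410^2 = -168100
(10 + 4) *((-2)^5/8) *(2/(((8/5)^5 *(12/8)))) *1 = -21875/3072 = -7.12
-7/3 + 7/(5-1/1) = -7/12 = -0.58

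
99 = 99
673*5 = 3365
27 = 27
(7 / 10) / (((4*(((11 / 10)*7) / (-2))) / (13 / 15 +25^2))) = -4694 / 165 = -28.45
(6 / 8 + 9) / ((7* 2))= 39 / 56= 0.70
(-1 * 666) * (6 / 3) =-1332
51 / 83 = 0.61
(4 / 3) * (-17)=-68 / 3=-22.67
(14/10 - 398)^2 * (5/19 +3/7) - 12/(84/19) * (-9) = 361851813/3325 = 108827.61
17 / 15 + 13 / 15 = 2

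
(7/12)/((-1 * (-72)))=7/864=0.01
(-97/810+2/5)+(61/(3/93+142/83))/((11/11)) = 1708667/48438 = 35.28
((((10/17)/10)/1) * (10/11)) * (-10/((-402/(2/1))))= 100/37587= 0.00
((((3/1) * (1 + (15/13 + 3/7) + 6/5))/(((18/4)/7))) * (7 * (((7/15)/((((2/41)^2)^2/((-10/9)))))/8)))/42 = -34041942767/1010880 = -33675.55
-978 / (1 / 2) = -1956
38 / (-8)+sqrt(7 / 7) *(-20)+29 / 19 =-1765 / 76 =-23.22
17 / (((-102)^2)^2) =1 / 6367248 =0.00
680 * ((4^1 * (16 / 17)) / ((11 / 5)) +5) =50200 / 11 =4563.64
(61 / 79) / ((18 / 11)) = 0.47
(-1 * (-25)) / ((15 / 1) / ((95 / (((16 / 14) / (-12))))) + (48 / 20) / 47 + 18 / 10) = 156275 / 11477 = 13.62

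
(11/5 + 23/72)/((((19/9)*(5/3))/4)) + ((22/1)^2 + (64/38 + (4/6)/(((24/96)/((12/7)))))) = 3279247/6650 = 493.12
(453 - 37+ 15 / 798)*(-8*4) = -1770576 / 133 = -13312.60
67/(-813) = -67/813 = -0.08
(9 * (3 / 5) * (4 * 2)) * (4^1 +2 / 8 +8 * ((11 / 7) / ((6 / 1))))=9594 / 35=274.11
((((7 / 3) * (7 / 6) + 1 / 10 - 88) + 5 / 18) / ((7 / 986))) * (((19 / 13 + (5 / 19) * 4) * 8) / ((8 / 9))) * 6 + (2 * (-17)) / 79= -1108835638532 / 682955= -1623585.21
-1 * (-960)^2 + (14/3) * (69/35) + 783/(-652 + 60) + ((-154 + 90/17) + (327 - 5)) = -46365795451/50320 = -921418.83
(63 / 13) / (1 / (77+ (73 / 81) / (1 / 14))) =50813 / 117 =434.30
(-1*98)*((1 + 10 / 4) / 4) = -343 / 4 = -85.75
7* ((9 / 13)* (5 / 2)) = 315 / 26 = 12.12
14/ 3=4.67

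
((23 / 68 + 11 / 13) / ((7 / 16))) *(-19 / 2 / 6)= -6631 / 1547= -4.29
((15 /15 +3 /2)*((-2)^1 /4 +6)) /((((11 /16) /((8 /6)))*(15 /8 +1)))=640 /69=9.28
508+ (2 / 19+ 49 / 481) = 4644505 / 9139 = 508.21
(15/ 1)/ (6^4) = 5/ 432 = 0.01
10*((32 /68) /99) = 80 /1683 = 0.05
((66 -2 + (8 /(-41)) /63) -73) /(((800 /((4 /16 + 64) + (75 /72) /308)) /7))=-2209043611 /436423680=-5.06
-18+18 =0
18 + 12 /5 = 102 /5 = 20.40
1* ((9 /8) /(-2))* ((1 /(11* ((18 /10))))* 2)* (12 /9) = -5 /66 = -0.08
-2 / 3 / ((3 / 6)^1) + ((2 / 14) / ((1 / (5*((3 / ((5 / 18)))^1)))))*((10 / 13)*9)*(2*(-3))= -87844 / 273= -321.77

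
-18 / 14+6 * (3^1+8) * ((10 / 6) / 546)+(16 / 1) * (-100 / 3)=-48632 / 91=-534.42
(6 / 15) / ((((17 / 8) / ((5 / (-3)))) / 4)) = -1.25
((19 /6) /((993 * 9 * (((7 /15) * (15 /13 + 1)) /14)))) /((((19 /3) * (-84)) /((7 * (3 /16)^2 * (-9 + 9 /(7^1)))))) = 585 /33216512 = 0.00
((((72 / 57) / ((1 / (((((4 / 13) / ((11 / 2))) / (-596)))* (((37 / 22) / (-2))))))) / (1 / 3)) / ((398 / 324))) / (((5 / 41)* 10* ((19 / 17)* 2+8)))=0.00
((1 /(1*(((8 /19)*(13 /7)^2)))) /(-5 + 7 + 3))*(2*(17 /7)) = 2261 /3380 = 0.67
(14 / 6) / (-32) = -7 / 96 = -0.07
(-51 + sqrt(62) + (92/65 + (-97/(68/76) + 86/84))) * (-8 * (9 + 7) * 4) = 1864984832/23205 - 512 * sqrt(62) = 76338.46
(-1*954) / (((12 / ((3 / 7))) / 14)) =-477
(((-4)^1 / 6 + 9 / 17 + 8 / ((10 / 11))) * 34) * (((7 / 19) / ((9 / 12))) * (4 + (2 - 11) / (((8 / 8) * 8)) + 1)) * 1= 479353 / 855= 560.65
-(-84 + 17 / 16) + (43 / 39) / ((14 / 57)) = 127293 / 1456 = 87.43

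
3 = 3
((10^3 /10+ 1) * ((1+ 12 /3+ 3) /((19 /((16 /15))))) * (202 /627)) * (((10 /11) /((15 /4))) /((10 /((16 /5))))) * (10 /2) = 5.67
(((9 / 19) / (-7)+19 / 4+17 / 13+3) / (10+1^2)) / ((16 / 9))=559575 / 1217216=0.46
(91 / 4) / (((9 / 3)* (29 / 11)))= 1001 / 348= 2.88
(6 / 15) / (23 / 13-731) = -0.00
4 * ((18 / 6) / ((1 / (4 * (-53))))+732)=384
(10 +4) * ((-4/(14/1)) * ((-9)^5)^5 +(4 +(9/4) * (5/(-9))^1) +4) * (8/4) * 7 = 40202287310743744971135267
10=10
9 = 9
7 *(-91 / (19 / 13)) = -8281 / 19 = -435.84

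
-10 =-10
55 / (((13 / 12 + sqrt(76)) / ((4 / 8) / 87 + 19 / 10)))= -474188 / 312475 + 875424*sqrt(19) / 312475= 10.69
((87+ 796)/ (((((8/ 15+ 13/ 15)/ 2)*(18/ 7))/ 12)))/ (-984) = -4415/ 738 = -5.98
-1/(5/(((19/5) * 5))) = -19/5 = -3.80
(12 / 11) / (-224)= -3 / 616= -0.00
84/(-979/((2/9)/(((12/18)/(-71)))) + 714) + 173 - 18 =2772923/17877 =155.11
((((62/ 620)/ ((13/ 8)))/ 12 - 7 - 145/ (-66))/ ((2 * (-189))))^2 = 5230369/ 32464832400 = 0.00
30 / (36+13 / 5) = 0.78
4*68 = 272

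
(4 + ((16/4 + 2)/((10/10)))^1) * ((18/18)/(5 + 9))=5/7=0.71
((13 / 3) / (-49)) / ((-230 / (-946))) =-6149 / 16905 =-0.36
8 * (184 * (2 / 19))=2944 / 19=154.95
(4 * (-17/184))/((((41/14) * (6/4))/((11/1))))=-2618/2829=-0.93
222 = 222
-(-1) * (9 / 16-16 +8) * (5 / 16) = -595 / 256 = -2.32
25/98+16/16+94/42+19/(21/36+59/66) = 16.35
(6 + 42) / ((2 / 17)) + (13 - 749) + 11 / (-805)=-264051 / 805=-328.01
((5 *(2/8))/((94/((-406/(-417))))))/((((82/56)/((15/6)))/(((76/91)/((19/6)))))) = 0.01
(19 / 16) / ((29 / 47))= 1.92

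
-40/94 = -0.43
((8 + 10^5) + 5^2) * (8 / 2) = 400132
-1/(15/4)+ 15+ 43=866/15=57.73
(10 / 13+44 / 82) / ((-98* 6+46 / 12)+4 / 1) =-4176 / 1855373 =-0.00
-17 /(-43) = 17 /43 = 0.40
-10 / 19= -0.53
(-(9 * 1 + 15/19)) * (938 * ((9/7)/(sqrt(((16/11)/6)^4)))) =-61070031/304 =-200888.26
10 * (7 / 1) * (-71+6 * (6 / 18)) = -4830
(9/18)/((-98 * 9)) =-0.00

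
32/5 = 6.40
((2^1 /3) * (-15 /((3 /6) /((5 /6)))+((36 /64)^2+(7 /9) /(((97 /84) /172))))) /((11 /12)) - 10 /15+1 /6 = 6740227 /102432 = 65.80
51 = 51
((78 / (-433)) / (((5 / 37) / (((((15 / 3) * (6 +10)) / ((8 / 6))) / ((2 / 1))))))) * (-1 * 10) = 173160 / 433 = 399.91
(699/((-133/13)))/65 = -699/665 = -1.05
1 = 1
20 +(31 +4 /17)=871 /17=51.24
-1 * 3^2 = -9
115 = 115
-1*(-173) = 173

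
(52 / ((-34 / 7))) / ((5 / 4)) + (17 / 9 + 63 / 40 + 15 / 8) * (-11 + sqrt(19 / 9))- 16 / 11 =-462805 / 6732 + 961 * sqrt(19) / 540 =-60.99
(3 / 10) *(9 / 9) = 3 / 10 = 0.30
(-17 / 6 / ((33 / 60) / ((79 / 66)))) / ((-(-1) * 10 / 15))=-6715 / 726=-9.25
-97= -97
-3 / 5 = -0.60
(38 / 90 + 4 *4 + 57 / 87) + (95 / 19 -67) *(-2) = 184106 / 1305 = 141.08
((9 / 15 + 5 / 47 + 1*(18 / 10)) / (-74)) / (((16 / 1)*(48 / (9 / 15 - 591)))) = 72447 / 2782400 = 0.03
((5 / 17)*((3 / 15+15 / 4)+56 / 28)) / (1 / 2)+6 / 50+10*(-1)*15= -146.38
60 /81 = 20 /27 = 0.74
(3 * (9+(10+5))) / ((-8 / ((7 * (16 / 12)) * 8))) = -672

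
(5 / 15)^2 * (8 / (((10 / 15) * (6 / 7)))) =14 / 9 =1.56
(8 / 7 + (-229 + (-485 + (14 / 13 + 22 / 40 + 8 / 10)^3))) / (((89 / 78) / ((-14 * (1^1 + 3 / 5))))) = 257836688589 / 18801250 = 13713.81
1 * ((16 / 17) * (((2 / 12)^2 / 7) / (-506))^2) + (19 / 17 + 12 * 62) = 12872292599629 / 17275517028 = 745.12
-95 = -95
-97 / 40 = -2.42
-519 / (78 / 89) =-15397 / 26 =-592.19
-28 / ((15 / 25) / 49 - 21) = 3430 / 2571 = 1.33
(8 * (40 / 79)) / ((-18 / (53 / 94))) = -4240 / 33417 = -0.13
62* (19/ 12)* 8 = 2356/ 3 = 785.33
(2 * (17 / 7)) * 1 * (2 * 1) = 68 / 7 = 9.71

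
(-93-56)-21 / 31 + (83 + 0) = -2067 / 31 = -66.68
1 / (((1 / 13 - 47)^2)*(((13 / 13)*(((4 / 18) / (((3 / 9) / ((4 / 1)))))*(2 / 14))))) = 3549 / 2976800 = 0.00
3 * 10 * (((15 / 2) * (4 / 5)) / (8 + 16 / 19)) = 285 / 14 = 20.36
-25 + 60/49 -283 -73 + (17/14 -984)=-133531/98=-1362.56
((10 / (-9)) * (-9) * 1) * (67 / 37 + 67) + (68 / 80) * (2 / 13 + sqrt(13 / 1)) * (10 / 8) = 17 * sqrt(13) / 16 + 2648469 / 3848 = 692.10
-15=-15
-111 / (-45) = 2.47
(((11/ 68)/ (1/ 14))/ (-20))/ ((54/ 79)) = -6083/ 36720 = -0.17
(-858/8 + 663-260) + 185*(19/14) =15311/28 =546.82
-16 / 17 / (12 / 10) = -40 / 51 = -0.78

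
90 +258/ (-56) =2391/ 28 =85.39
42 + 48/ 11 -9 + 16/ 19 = 7985/ 209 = 38.21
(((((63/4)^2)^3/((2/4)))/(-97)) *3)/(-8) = 187570506627/1589248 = 118024.69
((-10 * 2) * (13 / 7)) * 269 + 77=-9914.43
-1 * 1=-1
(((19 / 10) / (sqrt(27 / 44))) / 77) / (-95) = -0.00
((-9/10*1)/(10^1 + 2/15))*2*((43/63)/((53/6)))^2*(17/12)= -31433/20921432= -0.00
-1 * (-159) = 159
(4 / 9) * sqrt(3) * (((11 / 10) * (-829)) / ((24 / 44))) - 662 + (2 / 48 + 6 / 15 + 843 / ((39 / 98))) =2272529 / 1560 - 100309 * sqrt(3) / 135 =169.78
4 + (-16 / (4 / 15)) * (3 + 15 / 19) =-4244 / 19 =-223.37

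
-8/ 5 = -1.60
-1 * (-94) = 94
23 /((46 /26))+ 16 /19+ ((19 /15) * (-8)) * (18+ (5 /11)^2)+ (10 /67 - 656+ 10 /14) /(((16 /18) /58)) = -2776550854559 /64693860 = -42918.31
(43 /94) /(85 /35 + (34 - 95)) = -0.01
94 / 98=47 / 49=0.96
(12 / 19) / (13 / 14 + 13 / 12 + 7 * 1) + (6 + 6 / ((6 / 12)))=259902 / 14383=18.07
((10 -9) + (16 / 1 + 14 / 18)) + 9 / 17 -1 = 2648 / 153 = 17.31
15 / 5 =3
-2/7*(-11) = 22/7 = 3.14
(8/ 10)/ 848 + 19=20141/ 1060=19.00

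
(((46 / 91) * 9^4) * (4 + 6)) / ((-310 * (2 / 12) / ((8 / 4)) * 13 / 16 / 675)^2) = 34299389.33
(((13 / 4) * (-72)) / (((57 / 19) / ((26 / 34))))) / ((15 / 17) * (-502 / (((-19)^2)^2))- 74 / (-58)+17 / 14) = -1375668476 / 57353073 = -23.99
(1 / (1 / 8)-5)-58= -55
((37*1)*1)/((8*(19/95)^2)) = 925/8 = 115.62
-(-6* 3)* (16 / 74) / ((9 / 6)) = 96 / 37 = 2.59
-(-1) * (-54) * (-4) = 216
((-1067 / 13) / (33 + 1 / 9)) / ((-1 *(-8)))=-9603 / 30992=-0.31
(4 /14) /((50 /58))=58 /175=0.33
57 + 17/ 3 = 188/ 3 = 62.67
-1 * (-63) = 63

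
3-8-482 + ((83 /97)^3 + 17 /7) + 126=-2286806721 /6388711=-357.94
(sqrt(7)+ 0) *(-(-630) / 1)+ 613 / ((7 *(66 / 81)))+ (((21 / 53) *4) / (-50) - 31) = 15598057 / 204050+ 630 *sqrt(7) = 1743.27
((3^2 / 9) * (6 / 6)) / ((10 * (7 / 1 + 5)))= 1 / 120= 0.01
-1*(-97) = 97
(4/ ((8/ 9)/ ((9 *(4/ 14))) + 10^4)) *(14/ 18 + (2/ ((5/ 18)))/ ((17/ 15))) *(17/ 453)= 0.00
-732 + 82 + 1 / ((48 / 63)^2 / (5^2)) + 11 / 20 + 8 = -765931 / 1280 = -598.38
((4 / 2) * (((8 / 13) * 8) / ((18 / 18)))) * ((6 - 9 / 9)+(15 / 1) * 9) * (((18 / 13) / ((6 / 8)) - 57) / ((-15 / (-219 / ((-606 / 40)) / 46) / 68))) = 108308.31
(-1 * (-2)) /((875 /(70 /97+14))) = 408 /12125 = 0.03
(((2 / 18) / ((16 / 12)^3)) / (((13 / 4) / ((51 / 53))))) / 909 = 17 / 1113424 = 0.00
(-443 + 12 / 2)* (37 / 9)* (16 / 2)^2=-114979.56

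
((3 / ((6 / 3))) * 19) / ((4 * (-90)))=-19 / 240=-0.08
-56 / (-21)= 8 / 3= 2.67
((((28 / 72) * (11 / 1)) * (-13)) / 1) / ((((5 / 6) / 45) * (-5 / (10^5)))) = 60060000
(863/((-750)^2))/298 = 863/167625000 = 0.00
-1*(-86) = 86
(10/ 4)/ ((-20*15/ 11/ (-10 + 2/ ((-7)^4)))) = 33011/ 36015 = 0.92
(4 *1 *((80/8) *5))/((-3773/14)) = -400/539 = -0.74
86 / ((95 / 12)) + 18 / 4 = 2919 / 190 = 15.36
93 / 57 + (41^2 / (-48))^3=-90248552227 / 2101248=-42949.98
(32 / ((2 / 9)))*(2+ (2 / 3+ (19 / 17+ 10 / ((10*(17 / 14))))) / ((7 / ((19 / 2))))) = 13560 / 17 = 797.65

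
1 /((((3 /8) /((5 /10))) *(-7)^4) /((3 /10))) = 2 /12005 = 0.00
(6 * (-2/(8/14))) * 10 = -210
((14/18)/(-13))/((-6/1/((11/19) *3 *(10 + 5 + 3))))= 77/247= 0.31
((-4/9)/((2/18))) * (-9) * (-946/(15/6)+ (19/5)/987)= -4481724/329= -13622.26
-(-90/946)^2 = -2025/223729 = -0.01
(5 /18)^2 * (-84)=-175 /27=-6.48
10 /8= 5 /4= 1.25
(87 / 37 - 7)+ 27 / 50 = -7601 / 1850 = -4.11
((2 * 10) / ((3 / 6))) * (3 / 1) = 120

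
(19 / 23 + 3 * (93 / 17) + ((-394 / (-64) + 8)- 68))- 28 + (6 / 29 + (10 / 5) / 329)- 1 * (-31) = -3986346673 / 119376992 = -33.39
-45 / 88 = -0.51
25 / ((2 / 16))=200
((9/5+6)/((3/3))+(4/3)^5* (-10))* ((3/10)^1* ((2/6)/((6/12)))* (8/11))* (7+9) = -485504/6075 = -79.92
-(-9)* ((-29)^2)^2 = 6365529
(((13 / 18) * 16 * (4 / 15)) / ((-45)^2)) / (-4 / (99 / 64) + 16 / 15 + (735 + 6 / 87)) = 132704 / 63970400025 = 0.00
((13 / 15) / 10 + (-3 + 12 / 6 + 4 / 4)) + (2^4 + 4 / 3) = 871 / 50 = 17.42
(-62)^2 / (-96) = -961 / 24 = -40.04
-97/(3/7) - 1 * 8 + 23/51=-3976/17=-233.88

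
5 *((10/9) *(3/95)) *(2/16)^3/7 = 5/102144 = 0.00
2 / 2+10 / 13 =23 / 13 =1.77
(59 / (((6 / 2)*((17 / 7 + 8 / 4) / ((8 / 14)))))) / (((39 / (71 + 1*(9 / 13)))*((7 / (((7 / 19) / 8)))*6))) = 13747 / 2687607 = 0.01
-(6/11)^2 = -36/121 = -0.30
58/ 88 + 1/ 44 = 15/ 22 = 0.68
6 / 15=2 / 5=0.40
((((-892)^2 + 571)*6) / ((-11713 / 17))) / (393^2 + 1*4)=-4777410 / 106418117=-0.04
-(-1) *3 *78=234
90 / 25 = 18 / 5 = 3.60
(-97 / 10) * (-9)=873 / 10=87.30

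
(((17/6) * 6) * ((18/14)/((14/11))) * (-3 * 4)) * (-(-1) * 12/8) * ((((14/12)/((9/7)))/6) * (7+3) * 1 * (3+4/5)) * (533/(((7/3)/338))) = -960130743/7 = -137161534.71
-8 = -8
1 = 1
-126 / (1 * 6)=-21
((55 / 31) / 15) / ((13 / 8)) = 88 / 1209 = 0.07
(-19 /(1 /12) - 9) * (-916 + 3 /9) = 217013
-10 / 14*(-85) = 425 / 7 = 60.71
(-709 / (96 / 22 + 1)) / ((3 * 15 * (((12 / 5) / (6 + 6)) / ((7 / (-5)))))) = 54593 / 2655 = 20.56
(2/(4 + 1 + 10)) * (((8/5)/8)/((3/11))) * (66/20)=121/375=0.32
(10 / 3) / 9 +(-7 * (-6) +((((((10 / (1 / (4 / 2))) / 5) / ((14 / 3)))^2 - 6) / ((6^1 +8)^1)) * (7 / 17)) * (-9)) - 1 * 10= 759389 / 22491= 33.76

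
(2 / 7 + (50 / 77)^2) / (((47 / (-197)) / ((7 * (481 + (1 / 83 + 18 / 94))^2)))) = -2911415405340026250 / 605805440009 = -4805858.80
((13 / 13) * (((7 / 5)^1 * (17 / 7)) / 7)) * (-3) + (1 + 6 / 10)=1 / 7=0.14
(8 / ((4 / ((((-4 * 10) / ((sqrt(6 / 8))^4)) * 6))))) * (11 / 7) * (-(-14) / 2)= -28160 / 3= -9386.67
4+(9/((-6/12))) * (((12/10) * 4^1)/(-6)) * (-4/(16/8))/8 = 2/5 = 0.40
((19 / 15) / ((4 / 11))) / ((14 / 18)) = 627 / 140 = 4.48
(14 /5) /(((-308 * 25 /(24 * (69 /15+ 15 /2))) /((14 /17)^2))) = -12936 /180625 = -0.07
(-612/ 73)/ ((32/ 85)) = -13005/ 584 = -22.27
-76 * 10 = -760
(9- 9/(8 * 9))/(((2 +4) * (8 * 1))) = 71/384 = 0.18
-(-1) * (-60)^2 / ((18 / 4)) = 800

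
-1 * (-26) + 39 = 65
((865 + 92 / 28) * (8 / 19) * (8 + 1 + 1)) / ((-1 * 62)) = -58.97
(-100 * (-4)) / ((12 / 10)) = 1000 / 3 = 333.33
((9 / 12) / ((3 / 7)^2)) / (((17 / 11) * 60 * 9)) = 539 / 110160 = 0.00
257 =257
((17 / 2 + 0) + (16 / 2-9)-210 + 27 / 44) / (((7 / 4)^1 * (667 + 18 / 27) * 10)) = -3807 / 220330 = -0.02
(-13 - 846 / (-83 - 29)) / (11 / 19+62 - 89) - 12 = -331549 / 28112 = -11.79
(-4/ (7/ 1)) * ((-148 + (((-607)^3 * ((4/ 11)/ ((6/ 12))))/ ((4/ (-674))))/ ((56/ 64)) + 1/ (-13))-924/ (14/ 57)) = -125414930505076/ 7007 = -17898520123.46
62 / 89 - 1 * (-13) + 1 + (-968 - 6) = -959.30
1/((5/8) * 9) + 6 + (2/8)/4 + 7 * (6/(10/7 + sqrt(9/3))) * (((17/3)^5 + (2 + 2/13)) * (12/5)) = -1158113114731/1319760 + 10133561816 * sqrt(3)/16497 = 186423.59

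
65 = 65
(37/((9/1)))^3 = 50653/729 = 69.48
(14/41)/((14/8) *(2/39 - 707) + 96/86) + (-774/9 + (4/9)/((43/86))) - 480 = -565.11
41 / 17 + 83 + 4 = 1520 / 17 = 89.41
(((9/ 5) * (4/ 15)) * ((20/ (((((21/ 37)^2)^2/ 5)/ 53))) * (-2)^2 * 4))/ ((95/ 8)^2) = 1627431452672/ 585063675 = 2781.63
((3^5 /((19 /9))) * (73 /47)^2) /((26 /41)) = 477835443 /1091246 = 437.88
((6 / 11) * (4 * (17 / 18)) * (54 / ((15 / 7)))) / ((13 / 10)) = 5712 / 143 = 39.94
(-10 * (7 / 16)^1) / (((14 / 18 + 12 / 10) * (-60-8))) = 1575 / 48416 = 0.03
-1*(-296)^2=-87616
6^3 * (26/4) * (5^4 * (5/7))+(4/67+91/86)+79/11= 278092207343/443674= 626794.01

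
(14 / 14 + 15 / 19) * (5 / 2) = 85 / 19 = 4.47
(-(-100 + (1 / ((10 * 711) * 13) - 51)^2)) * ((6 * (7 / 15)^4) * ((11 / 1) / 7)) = -80616921787325693 / 72084135093750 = -1118.37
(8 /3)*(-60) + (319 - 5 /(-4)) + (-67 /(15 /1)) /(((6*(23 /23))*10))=72079 /450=160.18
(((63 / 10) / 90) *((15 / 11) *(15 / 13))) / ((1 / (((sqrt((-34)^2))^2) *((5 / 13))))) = 91035 / 1859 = 48.97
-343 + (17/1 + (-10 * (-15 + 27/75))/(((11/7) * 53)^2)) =-553983202/1699445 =-325.98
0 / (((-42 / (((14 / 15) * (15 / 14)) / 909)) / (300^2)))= 0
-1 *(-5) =5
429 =429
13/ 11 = 1.18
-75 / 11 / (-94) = 75 / 1034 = 0.07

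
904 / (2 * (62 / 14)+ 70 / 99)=156618 / 1657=94.52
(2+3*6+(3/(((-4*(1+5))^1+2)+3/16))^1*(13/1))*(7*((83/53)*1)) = 3692836/18497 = 199.65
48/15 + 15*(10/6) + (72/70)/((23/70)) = 3603/115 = 31.33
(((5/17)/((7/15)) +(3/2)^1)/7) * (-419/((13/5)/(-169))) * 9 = 124273305/1666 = 74593.82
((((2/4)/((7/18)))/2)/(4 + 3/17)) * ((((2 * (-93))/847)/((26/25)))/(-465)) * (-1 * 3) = -2295/10944934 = -0.00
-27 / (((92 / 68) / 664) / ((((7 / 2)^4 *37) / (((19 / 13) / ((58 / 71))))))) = -1275927542253 / 31027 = -41123136.05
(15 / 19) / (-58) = -15 / 1102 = -0.01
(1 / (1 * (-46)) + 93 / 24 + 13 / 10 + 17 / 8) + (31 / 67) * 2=8.20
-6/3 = -2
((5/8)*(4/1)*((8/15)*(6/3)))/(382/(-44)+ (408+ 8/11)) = 176/26403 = 0.01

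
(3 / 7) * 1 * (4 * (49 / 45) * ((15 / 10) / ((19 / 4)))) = 56 / 95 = 0.59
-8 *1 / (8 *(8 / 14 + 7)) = -0.13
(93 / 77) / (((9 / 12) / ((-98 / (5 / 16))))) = -505.02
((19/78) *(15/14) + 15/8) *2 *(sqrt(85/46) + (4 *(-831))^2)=1555 *sqrt(3910)/16744 + 4295289420/91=47200988.44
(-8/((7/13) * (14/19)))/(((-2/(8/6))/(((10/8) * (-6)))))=-4940/49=-100.82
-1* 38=-38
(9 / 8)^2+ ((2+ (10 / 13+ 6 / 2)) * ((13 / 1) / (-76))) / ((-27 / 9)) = 1939 / 1216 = 1.59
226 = 226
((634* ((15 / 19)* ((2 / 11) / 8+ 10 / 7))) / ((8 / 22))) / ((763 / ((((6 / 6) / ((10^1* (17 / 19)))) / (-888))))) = -141699 / 430014592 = -0.00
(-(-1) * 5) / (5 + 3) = 5 / 8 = 0.62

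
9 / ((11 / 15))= 135 / 11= 12.27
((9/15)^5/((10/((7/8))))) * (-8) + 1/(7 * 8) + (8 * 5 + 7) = 41092997/875000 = 46.96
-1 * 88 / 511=-88 / 511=-0.17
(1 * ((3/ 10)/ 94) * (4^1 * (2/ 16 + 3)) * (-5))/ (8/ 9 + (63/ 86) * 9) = -29025/ 1088708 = -0.03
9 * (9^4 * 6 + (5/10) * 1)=708597/2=354298.50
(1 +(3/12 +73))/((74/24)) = 891/37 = 24.08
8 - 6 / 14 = 53 / 7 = 7.57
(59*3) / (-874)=-177 / 874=-0.20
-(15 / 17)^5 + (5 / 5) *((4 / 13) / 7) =-63423697 / 129206987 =-0.49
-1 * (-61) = 61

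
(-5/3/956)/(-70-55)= 1/71700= 0.00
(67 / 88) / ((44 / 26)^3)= 147199 / 937024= 0.16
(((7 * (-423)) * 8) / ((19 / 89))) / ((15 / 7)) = -4919208 / 95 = -51781.14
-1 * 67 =-67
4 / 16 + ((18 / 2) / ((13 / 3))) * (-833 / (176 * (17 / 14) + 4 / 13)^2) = 2981551 / 14048688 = 0.21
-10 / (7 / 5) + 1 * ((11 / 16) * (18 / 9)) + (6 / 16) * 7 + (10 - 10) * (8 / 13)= -22 / 7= -3.14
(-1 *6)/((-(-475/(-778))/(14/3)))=21784/475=45.86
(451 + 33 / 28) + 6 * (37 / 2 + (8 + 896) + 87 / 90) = 839017 / 140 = 5992.98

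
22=22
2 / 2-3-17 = -19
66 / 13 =5.08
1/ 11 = 0.09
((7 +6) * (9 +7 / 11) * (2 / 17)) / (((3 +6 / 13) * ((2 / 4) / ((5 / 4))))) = 10.64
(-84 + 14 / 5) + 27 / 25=-2003 / 25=-80.12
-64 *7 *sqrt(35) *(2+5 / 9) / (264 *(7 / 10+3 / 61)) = -785680 *sqrt(35) / 135729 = -34.25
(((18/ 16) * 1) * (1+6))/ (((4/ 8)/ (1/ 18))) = 7/ 8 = 0.88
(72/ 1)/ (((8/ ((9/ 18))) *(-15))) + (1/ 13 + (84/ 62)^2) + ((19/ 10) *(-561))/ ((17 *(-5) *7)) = 7441948/ 2186275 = 3.40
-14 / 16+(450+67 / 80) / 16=34947 / 1280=27.30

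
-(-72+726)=-654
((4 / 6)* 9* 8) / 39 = 16 / 13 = 1.23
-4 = -4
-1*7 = -7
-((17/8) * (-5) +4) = 6.62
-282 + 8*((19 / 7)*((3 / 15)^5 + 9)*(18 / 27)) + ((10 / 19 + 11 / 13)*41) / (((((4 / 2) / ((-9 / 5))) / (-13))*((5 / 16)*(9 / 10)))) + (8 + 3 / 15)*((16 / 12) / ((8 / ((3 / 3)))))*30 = 397249843 / 178125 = 2230.17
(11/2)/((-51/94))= -517/51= -10.14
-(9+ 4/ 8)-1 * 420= -859/ 2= -429.50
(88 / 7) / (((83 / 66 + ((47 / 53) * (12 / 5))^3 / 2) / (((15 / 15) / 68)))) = 27021175500 / 888335193613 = 0.03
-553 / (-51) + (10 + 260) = 14323 / 51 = 280.84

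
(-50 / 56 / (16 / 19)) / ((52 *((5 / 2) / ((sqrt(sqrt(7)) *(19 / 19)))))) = -95 *7^(1 / 4) / 11648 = -0.01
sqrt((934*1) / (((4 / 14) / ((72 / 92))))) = 3*sqrt(150374) / 23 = 50.58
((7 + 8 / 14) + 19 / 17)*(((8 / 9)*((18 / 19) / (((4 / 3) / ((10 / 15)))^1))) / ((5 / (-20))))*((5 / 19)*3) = -496320 / 42959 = -11.55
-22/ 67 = -0.33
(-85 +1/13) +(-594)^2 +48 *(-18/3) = 4582020/13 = 352463.08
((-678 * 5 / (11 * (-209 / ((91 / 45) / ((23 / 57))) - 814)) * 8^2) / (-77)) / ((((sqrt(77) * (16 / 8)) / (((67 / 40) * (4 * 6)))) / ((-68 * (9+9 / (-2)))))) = 17347644288 * sqrt(77) / 725505473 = 209.82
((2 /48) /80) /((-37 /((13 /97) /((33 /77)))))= -0.00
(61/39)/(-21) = -61/819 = -0.07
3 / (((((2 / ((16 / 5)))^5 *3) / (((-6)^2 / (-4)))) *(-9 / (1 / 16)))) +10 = 33298 / 3125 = 10.66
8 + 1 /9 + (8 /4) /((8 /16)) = 109 /9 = 12.11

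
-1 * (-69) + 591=660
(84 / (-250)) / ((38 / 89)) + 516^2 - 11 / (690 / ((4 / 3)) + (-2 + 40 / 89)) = 5279540914969 / 19828875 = 266255.19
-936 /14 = -468 /7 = -66.86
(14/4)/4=7/8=0.88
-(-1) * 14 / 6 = 2.33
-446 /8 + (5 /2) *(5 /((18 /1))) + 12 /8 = -482 /9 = -53.56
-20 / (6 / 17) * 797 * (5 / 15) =-135490 / 9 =-15054.44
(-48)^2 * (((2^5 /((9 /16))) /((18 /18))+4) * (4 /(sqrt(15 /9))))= 561152 * sqrt(15) /5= 434666.47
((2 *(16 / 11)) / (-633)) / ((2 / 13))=-208 / 6963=-0.03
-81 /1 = -81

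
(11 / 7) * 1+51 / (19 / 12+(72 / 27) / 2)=667 / 35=19.06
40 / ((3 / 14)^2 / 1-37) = -7840 / 7243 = -1.08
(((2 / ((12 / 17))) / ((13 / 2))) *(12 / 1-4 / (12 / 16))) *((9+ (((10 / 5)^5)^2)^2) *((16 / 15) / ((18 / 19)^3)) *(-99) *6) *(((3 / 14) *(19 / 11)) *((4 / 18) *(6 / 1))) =-74339039307040 / 66339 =-1120593305.70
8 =8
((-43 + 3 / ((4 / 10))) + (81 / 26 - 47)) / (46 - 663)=1032 / 8021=0.13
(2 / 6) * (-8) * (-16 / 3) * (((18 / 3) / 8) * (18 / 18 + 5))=64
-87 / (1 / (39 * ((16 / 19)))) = -54288 / 19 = -2857.26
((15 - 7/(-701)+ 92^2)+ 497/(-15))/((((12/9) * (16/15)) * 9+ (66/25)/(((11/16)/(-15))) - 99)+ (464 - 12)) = 88808393/3240723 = 27.40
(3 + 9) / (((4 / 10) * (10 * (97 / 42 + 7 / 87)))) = 3654 / 2911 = 1.26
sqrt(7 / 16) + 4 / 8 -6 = -11 / 2 + sqrt(7) / 4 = -4.84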